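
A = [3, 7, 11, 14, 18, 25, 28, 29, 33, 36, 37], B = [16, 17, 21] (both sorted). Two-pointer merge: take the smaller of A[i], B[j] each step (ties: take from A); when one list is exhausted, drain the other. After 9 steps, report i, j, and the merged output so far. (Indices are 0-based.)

i=6, j=3, merged so far=[3, 7, 11, 14, 16, 17, 18, 21, 25]

[i=0,j=0] A[i]=3<=B[j]=16 take 3 → i++
[i=1,j=0] A[i]=7<=B[j]=16 take 7 → i++
[i=2,j=0] A[i]=11<=B[j]=16 take 11 → i++
[i=3,j=0] A[i]=14<=B[j]=16 take 14 → i++
[i=4,j=0] A[i]=18>B[j]=16 take 16 → j++
[i=4,j=1] A[i]=18>B[j]=17 take 17 → j++
[i=4,j=2] A[i]=18<=B[j]=21 take 18 → i++
[i=5,j=2] A[i]=25>B[j]=21 take 21 → j++
[i=5,j=3] B done, take A[i]=25 → i++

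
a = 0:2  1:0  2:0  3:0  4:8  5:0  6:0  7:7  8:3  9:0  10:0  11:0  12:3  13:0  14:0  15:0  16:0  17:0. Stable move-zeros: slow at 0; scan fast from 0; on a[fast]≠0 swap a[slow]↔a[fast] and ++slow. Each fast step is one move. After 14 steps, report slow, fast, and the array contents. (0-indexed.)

(s=0,f=0) a[fast]=2≠0 swap→a[0]=2 → slow++,fast++
(s=1,f=1) a[fast]=0 → fast++
(s=1,f=2) a[fast]=0 → fast++
(s=1,f=3) a[fast]=0 → fast++
(s=1,f=4) a[fast]=8≠0 swap→a[1]=8 → slow++,fast++
(s=2,f=5) a[fast]=0 → fast++
(s=2,f=6) a[fast]=0 → fast++
(s=2,f=7) a[fast]=7≠0 swap→a[2]=7 → slow++,fast++
(s=3,f=8) a[fast]=3≠0 swap→a[3]=3 → slow++,fast++
(s=4,f=9) a[fast]=0 → fast++
(s=4,f=10) a[fast]=0 → fast++
(s=4,f=11) a[fast]=0 → fast++
(s=4,f=12) a[fast]=3≠0 swap→a[4]=3 → slow++,fast++
(s=5,f=13) a[fast]=0 → fast++

slow=5, fast=14, a=[2, 8, 7, 3, 3, 0, 0, 0, 0, 0, 0, 0, 0, 0, 0, 0, 0, 0]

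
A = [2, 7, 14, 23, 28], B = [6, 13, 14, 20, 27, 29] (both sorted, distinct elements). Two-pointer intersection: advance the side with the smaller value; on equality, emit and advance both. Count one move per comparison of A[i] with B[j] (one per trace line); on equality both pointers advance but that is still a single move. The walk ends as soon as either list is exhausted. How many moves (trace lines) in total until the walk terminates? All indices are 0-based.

9 moves

i=0 j=0: 2<6, i++
i=1 j=0: 7>6, j++
i=1 j=1: 7<13, i++
i=2 j=1: 14>13, j++
i=2 j=2: 14==14 emit, i++,j++
i=3 j=3: 23>20, j++
i=3 j=4: 23<27, i++
i=4 j=4: 28>27, j++
i=4 j=5: 28<29, i++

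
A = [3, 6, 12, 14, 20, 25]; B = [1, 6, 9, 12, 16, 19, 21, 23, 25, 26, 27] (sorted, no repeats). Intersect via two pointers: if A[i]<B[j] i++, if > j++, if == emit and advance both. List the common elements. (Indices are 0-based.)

[i=0,j=0] 3>1 → j++
[i=0,j=1] 3<6 → i++
[i=1,j=1] 6==6 emit → i++,j++
[i=2,j=2] 12>9 → j++
[i=2,j=3] 12==12 emit → i++,j++
[i=3,j=4] 14<16 → i++
[i=4,j=4] 20>16 → j++
[i=4,j=5] 20>19 → j++
[i=4,j=6] 20<21 → i++
[i=5,j=6] 25>21 → j++
[i=5,j=7] 25>23 → j++
[i=5,j=8] 25==25 emit → i++,j++

intersection = [6, 12, 25]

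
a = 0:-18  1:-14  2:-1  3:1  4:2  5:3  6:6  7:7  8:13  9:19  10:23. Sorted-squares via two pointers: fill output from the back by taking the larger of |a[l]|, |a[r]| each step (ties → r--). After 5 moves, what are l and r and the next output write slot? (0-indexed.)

l=2, r=7, next write slot=5

[0,10] |-18|<=|23| out[10]=529 → r--
[0,9] |-18|<=|19| out[9]=361 → r--
[0,8] |-18|>|13| out[8]=324 → l++
[1,8] |-14|>|13| out[7]=196 → l++
[2,8] |-1|<=|13| out[6]=169 → r--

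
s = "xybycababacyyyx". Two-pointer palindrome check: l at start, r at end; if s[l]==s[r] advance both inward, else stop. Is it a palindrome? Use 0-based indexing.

l=0 r=14: 'x'=='x', l++,r--
l=1 r=13: 'y'=='y', l++,r--
l=2 r=12: 'b'!='y', stop

not a palindrome (mismatch at 2,12)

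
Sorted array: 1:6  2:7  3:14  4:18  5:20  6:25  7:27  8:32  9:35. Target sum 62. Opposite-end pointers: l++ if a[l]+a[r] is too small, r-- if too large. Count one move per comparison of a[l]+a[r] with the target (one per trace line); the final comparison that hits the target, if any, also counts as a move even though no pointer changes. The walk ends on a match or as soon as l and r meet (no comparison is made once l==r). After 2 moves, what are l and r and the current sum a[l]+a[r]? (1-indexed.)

[1,9] 6+35=41 <62 → l++
[2,9] 7+35=42 <62 → l++

l=3, r=9, sum=49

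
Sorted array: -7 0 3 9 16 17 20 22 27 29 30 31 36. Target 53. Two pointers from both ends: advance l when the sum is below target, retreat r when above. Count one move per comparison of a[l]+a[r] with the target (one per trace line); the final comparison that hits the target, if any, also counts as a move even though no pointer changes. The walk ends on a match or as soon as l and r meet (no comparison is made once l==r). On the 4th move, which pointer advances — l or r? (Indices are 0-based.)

l

l=0 r=12: -7+36=29 <53, l++
l=1 r=12: 0+36=36 <53, l++
l=2 r=12: 3+36=39 <53, l++
l=3 r=12: 9+36=45 <53, l++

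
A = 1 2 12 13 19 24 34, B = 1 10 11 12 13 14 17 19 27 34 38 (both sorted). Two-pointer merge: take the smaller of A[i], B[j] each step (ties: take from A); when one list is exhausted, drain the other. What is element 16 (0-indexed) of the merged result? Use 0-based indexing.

merged[16] = 34

i=0 j=0: A[i]=1<=B[j]=1 take 1, i++
i=1 j=0: A[i]=2>B[j]=1 take 1, j++
i=1 j=1: A[i]=2<=B[j]=10 take 2, i++
i=2 j=1: A[i]=12>B[j]=10 take 10, j++
i=2 j=2: A[i]=12>B[j]=11 take 11, j++
i=2 j=3: A[i]=12<=B[j]=12 take 12, i++
i=3 j=3: A[i]=13>B[j]=12 take 12, j++
i=3 j=4: A[i]=13<=B[j]=13 take 13, i++
i=4 j=4: A[i]=19>B[j]=13 take 13, j++
i=4 j=5: A[i]=19>B[j]=14 take 14, j++
i=4 j=6: A[i]=19>B[j]=17 take 17, j++
i=4 j=7: A[i]=19<=B[j]=19 take 19, i++
i=5 j=7: A[i]=24>B[j]=19 take 19, j++
i=5 j=8: A[i]=24<=B[j]=27 take 24, i++
i=6 j=8: A[i]=34>B[j]=27 take 27, j++
i=6 j=9: A[i]=34<=B[j]=34 take 34, i++
i=7 j=9: A done, take B[j]=34, j++
i=7 j=10: A done, take B[j]=38, j++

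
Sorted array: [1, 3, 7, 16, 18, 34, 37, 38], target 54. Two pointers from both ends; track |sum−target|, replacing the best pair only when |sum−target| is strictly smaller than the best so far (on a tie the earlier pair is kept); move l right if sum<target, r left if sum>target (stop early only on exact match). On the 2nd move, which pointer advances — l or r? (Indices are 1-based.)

[1,8] 1+38=39 d=15 * → l++
[2,8] 3+38=41 d=13 * → l++

l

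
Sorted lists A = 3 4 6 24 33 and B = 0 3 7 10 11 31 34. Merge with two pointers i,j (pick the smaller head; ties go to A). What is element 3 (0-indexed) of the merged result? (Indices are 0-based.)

i=0 j=0: A[i]=3>B[j]=0 take 0, j++
i=0 j=1: A[i]=3<=B[j]=3 take 3, i++
i=1 j=1: A[i]=4>B[j]=3 take 3, j++
i=1 j=2: A[i]=4<=B[j]=7 take 4, i++
i=2 j=2: A[i]=6<=B[j]=7 take 6, i++
i=3 j=2: A[i]=24>B[j]=7 take 7, j++
i=3 j=3: A[i]=24>B[j]=10 take 10, j++
i=3 j=4: A[i]=24>B[j]=11 take 11, j++
i=3 j=5: A[i]=24<=B[j]=31 take 24, i++
i=4 j=5: A[i]=33>B[j]=31 take 31, j++
i=4 j=6: A[i]=33<=B[j]=34 take 33, i++
i=5 j=6: A done, take B[j]=34, j++

merged[3] = 4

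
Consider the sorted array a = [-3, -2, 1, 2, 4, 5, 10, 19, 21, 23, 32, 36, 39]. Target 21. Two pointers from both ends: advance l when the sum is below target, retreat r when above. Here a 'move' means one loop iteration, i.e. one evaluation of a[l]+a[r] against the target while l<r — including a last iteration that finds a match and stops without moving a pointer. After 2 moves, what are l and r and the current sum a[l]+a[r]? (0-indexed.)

l=0, r=10, sum=29

l=0 r=12: -3+39=36 >21, r--
l=0 r=11: -3+36=33 >21, r--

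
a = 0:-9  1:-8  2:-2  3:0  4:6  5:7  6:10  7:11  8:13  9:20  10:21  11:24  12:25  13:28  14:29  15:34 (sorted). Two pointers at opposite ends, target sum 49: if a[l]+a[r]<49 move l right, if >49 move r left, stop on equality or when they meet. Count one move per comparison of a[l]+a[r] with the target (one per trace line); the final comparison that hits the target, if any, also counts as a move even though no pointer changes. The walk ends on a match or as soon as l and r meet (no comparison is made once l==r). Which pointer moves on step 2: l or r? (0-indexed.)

l

l=0 r=15: -9+34=25 <49, l++
l=1 r=15: -8+34=26 <49, l++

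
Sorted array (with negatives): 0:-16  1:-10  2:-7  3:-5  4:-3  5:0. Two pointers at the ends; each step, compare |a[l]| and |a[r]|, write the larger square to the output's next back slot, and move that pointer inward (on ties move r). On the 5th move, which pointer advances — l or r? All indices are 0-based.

l=0 r=5: |-16|>|0| out[5]=256, l++
l=1 r=5: |-10|>|0| out[4]=100, l++
l=2 r=5: |-7|>|0| out[3]=49, l++
l=3 r=5: |-5|>|0| out[2]=25, l++
l=4 r=5: |-3|>|0| out[1]=9, l++

l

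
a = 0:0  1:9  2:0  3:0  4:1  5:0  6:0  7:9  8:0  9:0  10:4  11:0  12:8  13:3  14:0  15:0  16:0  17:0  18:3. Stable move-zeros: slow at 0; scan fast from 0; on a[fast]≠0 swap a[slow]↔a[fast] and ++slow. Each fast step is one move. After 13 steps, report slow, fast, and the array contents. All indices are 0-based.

(s=0,f=0) a[fast]=0 → fast++
(s=0,f=1) a[fast]=9≠0 swap→a[0]=9 → slow++,fast++
(s=1,f=2) a[fast]=0 → fast++
(s=1,f=3) a[fast]=0 → fast++
(s=1,f=4) a[fast]=1≠0 swap→a[1]=1 → slow++,fast++
(s=2,f=5) a[fast]=0 → fast++
(s=2,f=6) a[fast]=0 → fast++
(s=2,f=7) a[fast]=9≠0 swap→a[2]=9 → slow++,fast++
(s=3,f=8) a[fast]=0 → fast++
(s=3,f=9) a[fast]=0 → fast++
(s=3,f=10) a[fast]=4≠0 swap→a[3]=4 → slow++,fast++
(s=4,f=11) a[fast]=0 → fast++
(s=4,f=12) a[fast]=8≠0 swap→a[4]=8 → slow++,fast++

slow=5, fast=13, a=[9, 1, 9, 4, 8, 0, 0, 0, 0, 0, 0, 0, 0, 3, 0, 0, 0, 0, 3]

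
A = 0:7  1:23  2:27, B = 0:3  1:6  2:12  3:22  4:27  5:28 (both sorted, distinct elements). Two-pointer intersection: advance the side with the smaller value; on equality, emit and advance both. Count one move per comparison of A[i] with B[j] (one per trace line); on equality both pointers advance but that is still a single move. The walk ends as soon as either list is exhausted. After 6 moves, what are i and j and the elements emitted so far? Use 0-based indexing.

i=0 j=0: 7>3, j++
i=0 j=1: 7>6, j++
i=0 j=2: 7<12, i++
i=1 j=2: 23>12, j++
i=1 j=3: 23>22, j++
i=1 j=4: 23<27, i++

i=2, j=4, emitted=[]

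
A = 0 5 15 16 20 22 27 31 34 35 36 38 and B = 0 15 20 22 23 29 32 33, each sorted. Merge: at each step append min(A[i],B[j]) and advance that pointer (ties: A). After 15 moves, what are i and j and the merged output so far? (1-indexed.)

i=1 j=1: A[i]=0<=B[j]=0 take 0, i++
i=2 j=1: A[i]=5>B[j]=0 take 0, j++
i=2 j=2: A[i]=5<=B[j]=15 take 5, i++
i=3 j=2: A[i]=15<=B[j]=15 take 15, i++
i=4 j=2: A[i]=16>B[j]=15 take 15, j++
i=4 j=3: A[i]=16<=B[j]=20 take 16, i++
i=5 j=3: A[i]=20<=B[j]=20 take 20, i++
i=6 j=3: A[i]=22>B[j]=20 take 20, j++
i=6 j=4: A[i]=22<=B[j]=22 take 22, i++
i=7 j=4: A[i]=27>B[j]=22 take 22, j++
i=7 j=5: A[i]=27>B[j]=23 take 23, j++
i=7 j=6: A[i]=27<=B[j]=29 take 27, i++
i=8 j=6: A[i]=31>B[j]=29 take 29, j++
i=8 j=7: A[i]=31<=B[j]=32 take 31, i++
i=9 j=7: A[i]=34>B[j]=32 take 32, j++

i=9, j=8, merged so far=[0, 0, 5, 15, 15, 16, 20, 20, 22, 22, 23, 27, 29, 31, 32]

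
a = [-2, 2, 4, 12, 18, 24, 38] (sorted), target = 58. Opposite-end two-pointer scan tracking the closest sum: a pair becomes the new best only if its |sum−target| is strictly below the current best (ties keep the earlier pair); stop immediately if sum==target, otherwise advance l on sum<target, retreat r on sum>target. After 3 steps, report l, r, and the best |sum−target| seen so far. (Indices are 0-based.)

l=3, r=6, best |Δ|=16

[0,6] -2+38=36 d=22 * → l++
[1,6] 2+38=40 d=18 * → l++
[2,6] 4+38=42 d=16 * → l++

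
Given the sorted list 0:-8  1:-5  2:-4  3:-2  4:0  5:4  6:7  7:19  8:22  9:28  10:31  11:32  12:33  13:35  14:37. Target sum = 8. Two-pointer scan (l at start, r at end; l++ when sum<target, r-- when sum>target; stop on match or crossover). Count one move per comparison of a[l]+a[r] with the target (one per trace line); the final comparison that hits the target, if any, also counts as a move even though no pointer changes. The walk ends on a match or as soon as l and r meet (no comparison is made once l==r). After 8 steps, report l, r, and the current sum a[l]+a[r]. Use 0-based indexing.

l=0, r=6, sum=-1

[0,14] -8+37=29 >8 → r--
[0,13] -8+35=27 >8 → r--
[0,12] -8+33=25 >8 → r--
[0,11] -8+32=24 >8 → r--
[0,10] -8+31=23 >8 → r--
[0,9] -8+28=20 >8 → r--
[0,8] -8+22=14 >8 → r--
[0,7] -8+19=11 >8 → r--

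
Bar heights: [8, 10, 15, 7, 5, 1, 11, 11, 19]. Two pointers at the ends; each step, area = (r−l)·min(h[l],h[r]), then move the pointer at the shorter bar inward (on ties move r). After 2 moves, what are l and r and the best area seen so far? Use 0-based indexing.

l=2, r=8, best area=70

l=0 r=8: min(8,19)*8=64 best=64 *, l++
l=1 r=8: min(10,19)*7=70 best=70 *, l++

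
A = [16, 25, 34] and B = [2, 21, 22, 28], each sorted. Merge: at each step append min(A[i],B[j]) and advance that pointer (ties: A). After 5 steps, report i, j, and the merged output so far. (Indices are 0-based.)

i=0 j=0: A[i]=16>B[j]=2 take 2, j++
i=0 j=1: A[i]=16<=B[j]=21 take 16, i++
i=1 j=1: A[i]=25>B[j]=21 take 21, j++
i=1 j=2: A[i]=25>B[j]=22 take 22, j++
i=1 j=3: A[i]=25<=B[j]=28 take 25, i++

i=2, j=3, merged so far=[2, 16, 21, 22, 25]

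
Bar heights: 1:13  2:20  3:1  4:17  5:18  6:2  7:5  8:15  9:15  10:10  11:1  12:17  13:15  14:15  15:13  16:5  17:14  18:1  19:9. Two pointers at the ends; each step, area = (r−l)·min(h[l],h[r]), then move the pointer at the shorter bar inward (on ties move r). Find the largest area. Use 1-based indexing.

l=1 r=19: min(13,9)*18=162 best=162 *, r--
l=1 r=18: min(13,1)*17=17 best=162, r--
l=1 r=17: min(13,14)*16=208 best=208 *, l++
l=2 r=17: min(20,14)*15=210 best=210 *, r--
l=2 r=16: min(20,5)*14=70 best=210, r--
l=2 r=15: min(20,13)*13=169 best=210, r--
l=2 r=14: min(20,15)*12=180 best=210, r--
l=2 r=13: min(20,15)*11=165 best=210, r--
l=2 r=12: min(20,17)*10=170 best=210, r--
l=2 r=11: min(20,1)*9=9 best=210, r--
l=2 r=10: min(20,10)*8=80 best=210, r--
l=2 r=9: min(20,15)*7=105 best=210, r--
l=2 r=8: min(20,15)*6=90 best=210, r--
l=2 r=7: min(20,5)*5=25 best=210, r--
l=2 r=6: min(20,2)*4=8 best=210, r--
l=2 r=5: min(20,18)*3=54 best=210, r--
l=2 r=4: min(20,17)*2=34 best=210, r--
l=2 r=3: min(20,1)*1=1 best=210, r--

max area = 210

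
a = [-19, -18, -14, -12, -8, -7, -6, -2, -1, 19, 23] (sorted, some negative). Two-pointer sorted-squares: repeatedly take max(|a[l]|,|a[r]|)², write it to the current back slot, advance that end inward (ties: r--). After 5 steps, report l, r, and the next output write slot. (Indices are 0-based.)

l=3, r=8, next write slot=5

l=0 r=10: |-19|<=|23| out[10]=529, r--
l=0 r=9: |-19|<=|19| out[9]=361, r--
l=0 r=8: |-19|>|-1| out[8]=361, l++
l=1 r=8: |-18|>|-1| out[7]=324, l++
l=2 r=8: |-14|>|-1| out[6]=196, l++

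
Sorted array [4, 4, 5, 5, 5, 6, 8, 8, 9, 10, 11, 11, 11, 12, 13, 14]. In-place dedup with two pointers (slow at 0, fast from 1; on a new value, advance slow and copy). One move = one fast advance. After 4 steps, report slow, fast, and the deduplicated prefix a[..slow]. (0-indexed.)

slow=1, fast=5, prefix=[4, 5]

slow=0 fast=1: a[fast]=4=a[slow] dup, fast++
slow=0 fast=2: a[fast]=5≠a[slow]=4 write a[1]=5, slow++,fast++
slow=1 fast=3: a[fast]=5=a[slow] dup, fast++
slow=1 fast=4: a[fast]=5=a[slow] dup, fast++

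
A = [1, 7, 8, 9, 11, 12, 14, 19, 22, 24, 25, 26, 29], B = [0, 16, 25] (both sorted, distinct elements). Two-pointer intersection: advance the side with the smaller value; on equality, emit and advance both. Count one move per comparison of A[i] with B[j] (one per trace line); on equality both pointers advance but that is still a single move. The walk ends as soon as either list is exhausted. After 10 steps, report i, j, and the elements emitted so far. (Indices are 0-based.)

i=8, j=2, emitted=[]

i=0 j=0: 1>0, j++
i=0 j=1: 1<16, i++
i=1 j=1: 7<16, i++
i=2 j=1: 8<16, i++
i=3 j=1: 9<16, i++
i=4 j=1: 11<16, i++
i=5 j=1: 12<16, i++
i=6 j=1: 14<16, i++
i=7 j=1: 19>16, j++
i=7 j=2: 19<25, i++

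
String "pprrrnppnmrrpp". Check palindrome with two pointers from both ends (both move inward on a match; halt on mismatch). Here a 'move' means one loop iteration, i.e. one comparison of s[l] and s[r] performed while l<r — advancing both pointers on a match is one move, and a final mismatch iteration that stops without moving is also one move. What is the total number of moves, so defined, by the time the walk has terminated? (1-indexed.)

[1,14] 'p'=='p' → l++,r--
[2,13] 'p'=='p' → l++,r--
[3,12] 'r'=='r' → l++,r--
[4,11] 'r'=='r' → l++,r--
[5,10] 'r'!='m' → stop

5 moves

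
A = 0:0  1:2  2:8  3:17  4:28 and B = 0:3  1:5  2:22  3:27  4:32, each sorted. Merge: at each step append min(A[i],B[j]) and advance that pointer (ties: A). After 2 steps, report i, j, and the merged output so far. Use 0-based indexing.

i=2, j=0, merged so far=[0, 2]

[i=0,j=0] A[i]=0<=B[j]=3 take 0 → i++
[i=1,j=0] A[i]=2<=B[j]=3 take 2 → i++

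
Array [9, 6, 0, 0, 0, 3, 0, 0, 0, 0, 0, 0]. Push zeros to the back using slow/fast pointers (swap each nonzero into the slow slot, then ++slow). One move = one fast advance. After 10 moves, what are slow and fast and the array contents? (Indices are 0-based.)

slow=0 fast=0: a[fast]=9≠0 swap→a[0]=9, slow++,fast++
slow=1 fast=1: a[fast]=6≠0 swap→a[1]=6, slow++,fast++
slow=2 fast=2: a[fast]=0, fast++
slow=2 fast=3: a[fast]=0, fast++
slow=2 fast=4: a[fast]=0, fast++
slow=2 fast=5: a[fast]=3≠0 swap→a[2]=3, slow++,fast++
slow=3 fast=6: a[fast]=0, fast++
slow=3 fast=7: a[fast]=0, fast++
slow=3 fast=8: a[fast]=0, fast++
slow=3 fast=9: a[fast]=0, fast++

slow=3, fast=10, a=[9, 6, 3, 0, 0, 0, 0, 0, 0, 0, 0, 0]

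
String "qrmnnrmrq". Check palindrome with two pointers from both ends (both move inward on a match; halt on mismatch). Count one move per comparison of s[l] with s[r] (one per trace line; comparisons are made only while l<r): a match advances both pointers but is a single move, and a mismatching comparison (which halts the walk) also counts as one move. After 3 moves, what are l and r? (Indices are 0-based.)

l=0 r=8: 'q'=='q', l++,r--
l=1 r=7: 'r'=='r', l++,r--
l=2 r=6: 'm'=='m', l++,r--

l=3, r=5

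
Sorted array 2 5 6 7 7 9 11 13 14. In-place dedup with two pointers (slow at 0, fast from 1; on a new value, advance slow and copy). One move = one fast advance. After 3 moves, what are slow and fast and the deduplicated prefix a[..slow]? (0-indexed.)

(s=0,f=1) a[fast]=5≠a[slow]=2 write a[1]=5 → slow++,fast++
(s=1,f=2) a[fast]=6≠a[slow]=5 write a[2]=6 → slow++,fast++
(s=2,f=3) a[fast]=7≠a[slow]=6 write a[3]=7 → slow++,fast++

slow=3, fast=4, prefix=[2, 5, 6, 7]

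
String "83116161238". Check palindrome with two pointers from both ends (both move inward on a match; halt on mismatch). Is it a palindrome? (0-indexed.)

l=0 r=10: '8'=='8', l++,r--
l=1 r=9: '3'=='3', l++,r--
l=2 r=8: '1'!='2', stop

not a palindrome (mismatch at 2,8)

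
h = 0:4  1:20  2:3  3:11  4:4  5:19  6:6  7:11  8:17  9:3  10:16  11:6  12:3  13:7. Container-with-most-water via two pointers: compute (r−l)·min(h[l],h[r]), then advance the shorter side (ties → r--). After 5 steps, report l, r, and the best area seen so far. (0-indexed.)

[0,13] min(4,7)*13=52 best=52 * → l++
[1,13] min(20,7)*12=84 best=84 * → r--
[1,12] min(20,3)*11=33 best=84 → r--
[1,11] min(20,6)*10=60 best=84 → r--
[1,10] min(20,16)*9=144 best=144 * → r--

l=1, r=9, best area=144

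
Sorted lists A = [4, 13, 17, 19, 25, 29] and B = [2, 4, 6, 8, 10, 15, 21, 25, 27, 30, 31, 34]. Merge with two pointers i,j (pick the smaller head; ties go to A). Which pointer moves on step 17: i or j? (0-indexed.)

j

i=0 j=0: A[i]=4>B[j]=2 take 2, j++
i=0 j=1: A[i]=4<=B[j]=4 take 4, i++
i=1 j=1: A[i]=13>B[j]=4 take 4, j++
i=1 j=2: A[i]=13>B[j]=6 take 6, j++
i=1 j=3: A[i]=13>B[j]=8 take 8, j++
i=1 j=4: A[i]=13>B[j]=10 take 10, j++
i=1 j=5: A[i]=13<=B[j]=15 take 13, i++
i=2 j=5: A[i]=17>B[j]=15 take 15, j++
i=2 j=6: A[i]=17<=B[j]=21 take 17, i++
i=3 j=6: A[i]=19<=B[j]=21 take 19, i++
i=4 j=6: A[i]=25>B[j]=21 take 21, j++
i=4 j=7: A[i]=25<=B[j]=25 take 25, i++
i=5 j=7: A[i]=29>B[j]=25 take 25, j++
i=5 j=8: A[i]=29>B[j]=27 take 27, j++
i=5 j=9: A[i]=29<=B[j]=30 take 29, i++
i=6 j=9: A done, take B[j]=30, j++
i=6 j=10: A done, take B[j]=31, j++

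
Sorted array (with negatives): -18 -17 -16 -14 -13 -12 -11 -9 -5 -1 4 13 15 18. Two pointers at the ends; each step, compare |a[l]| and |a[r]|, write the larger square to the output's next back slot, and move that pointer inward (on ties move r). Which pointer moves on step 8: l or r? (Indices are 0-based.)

[0,13] |-18|<=|18| out[13]=324 → r--
[0,12] |-18|>|15| out[12]=324 → l++
[1,12] |-17|>|15| out[11]=289 → l++
[2,12] |-16|>|15| out[10]=256 → l++
[3,12] |-14|<=|15| out[9]=225 → r--
[3,11] |-14|>|13| out[8]=196 → l++
[4,11] |-13|<=|13| out[7]=169 → r--
[4,10] |-13|>|4| out[6]=169 → l++

l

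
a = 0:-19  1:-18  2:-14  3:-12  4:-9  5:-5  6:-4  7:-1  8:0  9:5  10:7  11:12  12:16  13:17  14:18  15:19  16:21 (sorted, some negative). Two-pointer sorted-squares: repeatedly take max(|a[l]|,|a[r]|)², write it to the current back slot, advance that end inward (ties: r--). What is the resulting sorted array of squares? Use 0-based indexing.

[0, 1, 16, 25, 25, 49, 81, 144, 144, 196, 256, 289, 324, 324, 361, 361, 441]

[0,16] |-19|<=|21| out[16]=441 → r--
[0,15] |-19|<=|19| out[15]=361 → r--
[0,14] |-19|>|18| out[14]=361 → l++
[1,14] |-18|<=|18| out[13]=324 → r--
[1,13] |-18|>|17| out[12]=324 → l++
[2,13] |-14|<=|17| out[11]=289 → r--
[2,12] |-14|<=|16| out[10]=256 → r--
[2,11] |-14|>|12| out[9]=196 → l++
[3,11] |-12|<=|12| out[8]=144 → r--
[3,10] |-12|>|7| out[7]=144 → l++
[4,10] |-9|>|7| out[6]=81 → l++
[5,10] |-5|<=|7| out[5]=49 → r--
[5,9] |-5|<=|5| out[4]=25 → r--
[5,8] |-5|>|0| out[3]=25 → l++
[6,8] |-4|>|0| out[2]=16 → l++
[7,8] |-1|>|0| out[1]=1 → l++
[8,8] |0|<=|0| out[0]=0 → r--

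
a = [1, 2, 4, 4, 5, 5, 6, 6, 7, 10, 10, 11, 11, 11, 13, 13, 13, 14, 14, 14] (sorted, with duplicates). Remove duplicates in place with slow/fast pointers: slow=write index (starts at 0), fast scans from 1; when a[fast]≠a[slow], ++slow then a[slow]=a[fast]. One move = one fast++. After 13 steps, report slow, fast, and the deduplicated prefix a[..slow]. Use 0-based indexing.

(s=0,f=1) a[fast]=2≠a[slow]=1 write a[1]=2 → slow++,fast++
(s=1,f=2) a[fast]=4≠a[slow]=2 write a[2]=4 → slow++,fast++
(s=2,f=3) a[fast]=4=a[slow] dup → fast++
(s=2,f=4) a[fast]=5≠a[slow]=4 write a[3]=5 → slow++,fast++
(s=3,f=5) a[fast]=5=a[slow] dup → fast++
(s=3,f=6) a[fast]=6≠a[slow]=5 write a[4]=6 → slow++,fast++
(s=4,f=7) a[fast]=6=a[slow] dup → fast++
(s=4,f=8) a[fast]=7≠a[slow]=6 write a[5]=7 → slow++,fast++
(s=5,f=9) a[fast]=10≠a[slow]=7 write a[6]=10 → slow++,fast++
(s=6,f=10) a[fast]=10=a[slow] dup → fast++
(s=6,f=11) a[fast]=11≠a[slow]=10 write a[7]=11 → slow++,fast++
(s=7,f=12) a[fast]=11=a[slow] dup → fast++
(s=7,f=13) a[fast]=11=a[slow] dup → fast++

slow=7, fast=14, prefix=[1, 2, 4, 5, 6, 7, 10, 11]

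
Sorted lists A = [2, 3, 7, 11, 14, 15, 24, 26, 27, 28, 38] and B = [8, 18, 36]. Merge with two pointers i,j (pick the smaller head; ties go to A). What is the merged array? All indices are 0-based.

[2, 3, 7, 8, 11, 14, 15, 18, 24, 26, 27, 28, 36, 38]

i=0 j=0: A[i]=2<=B[j]=8 take 2, i++
i=1 j=0: A[i]=3<=B[j]=8 take 3, i++
i=2 j=0: A[i]=7<=B[j]=8 take 7, i++
i=3 j=0: A[i]=11>B[j]=8 take 8, j++
i=3 j=1: A[i]=11<=B[j]=18 take 11, i++
i=4 j=1: A[i]=14<=B[j]=18 take 14, i++
i=5 j=1: A[i]=15<=B[j]=18 take 15, i++
i=6 j=1: A[i]=24>B[j]=18 take 18, j++
i=6 j=2: A[i]=24<=B[j]=36 take 24, i++
i=7 j=2: A[i]=26<=B[j]=36 take 26, i++
i=8 j=2: A[i]=27<=B[j]=36 take 27, i++
i=9 j=2: A[i]=28<=B[j]=36 take 28, i++
i=10 j=2: A[i]=38>B[j]=36 take 36, j++
i=10 j=3: B done, take A[i]=38, i++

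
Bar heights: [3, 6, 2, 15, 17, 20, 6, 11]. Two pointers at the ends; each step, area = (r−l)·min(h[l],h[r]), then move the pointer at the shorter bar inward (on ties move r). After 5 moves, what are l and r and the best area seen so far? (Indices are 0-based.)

l=0 r=7: min(3,11)*7=21 best=21 *, l++
l=1 r=7: min(6,11)*6=36 best=36 *, l++
l=2 r=7: min(2,11)*5=10 best=36, l++
l=3 r=7: min(15,11)*4=44 best=44 *, r--
l=3 r=6: min(15,6)*3=18 best=44, r--

l=3, r=5, best area=44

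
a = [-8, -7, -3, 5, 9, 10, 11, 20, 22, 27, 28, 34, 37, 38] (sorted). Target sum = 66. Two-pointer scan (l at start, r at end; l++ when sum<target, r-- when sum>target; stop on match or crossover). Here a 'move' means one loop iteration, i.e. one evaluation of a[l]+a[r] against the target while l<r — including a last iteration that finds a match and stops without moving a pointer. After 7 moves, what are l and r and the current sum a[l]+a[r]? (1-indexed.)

[1,14] -8+38=30 <66 → l++
[2,14] -7+38=31 <66 → l++
[3,14] -3+38=35 <66 → l++
[4,14] 5+38=43 <66 → l++
[5,14] 9+38=47 <66 → l++
[6,14] 10+38=48 <66 → l++
[7,14] 11+38=49 <66 → l++

l=8, r=14, sum=58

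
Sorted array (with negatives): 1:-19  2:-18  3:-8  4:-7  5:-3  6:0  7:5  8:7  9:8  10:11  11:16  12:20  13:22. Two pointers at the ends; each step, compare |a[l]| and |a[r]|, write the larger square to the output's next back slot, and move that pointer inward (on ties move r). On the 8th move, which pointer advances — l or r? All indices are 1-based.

l

l=1 r=13: |-19|<=|22| out[13]=484, r--
l=1 r=12: |-19|<=|20| out[12]=400, r--
l=1 r=11: |-19|>|16| out[11]=361, l++
l=2 r=11: |-18|>|16| out[10]=324, l++
l=3 r=11: |-8|<=|16| out[9]=256, r--
l=3 r=10: |-8|<=|11| out[8]=121, r--
l=3 r=9: |-8|<=|8| out[7]=64, r--
l=3 r=8: |-8|>|7| out[6]=64, l++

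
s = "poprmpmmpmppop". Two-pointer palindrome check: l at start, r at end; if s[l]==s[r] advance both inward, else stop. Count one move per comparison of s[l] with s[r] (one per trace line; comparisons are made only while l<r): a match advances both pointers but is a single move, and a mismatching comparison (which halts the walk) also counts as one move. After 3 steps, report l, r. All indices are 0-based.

l=3, r=10

l=0 r=13: 'p'=='p', l++,r--
l=1 r=12: 'o'=='o', l++,r--
l=2 r=11: 'p'=='p', l++,r--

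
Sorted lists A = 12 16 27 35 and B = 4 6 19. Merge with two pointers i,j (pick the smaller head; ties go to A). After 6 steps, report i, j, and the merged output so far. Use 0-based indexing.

i=0 j=0: A[i]=12>B[j]=4 take 4, j++
i=0 j=1: A[i]=12>B[j]=6 take 6, j++
i=0 j=2: A[i]=12<=B[j]=19 take 12, i++
i=1 j=2: A[i]=16<=B[j]=19 take 16, i++
i=2 j=2: A[i]=27>B[j]=19 take 19, j++
i=2 j=3: B done, take A[i]=27, i++

i=3, j=3, merged so far=[4, 6, 12, 16, 19, 27]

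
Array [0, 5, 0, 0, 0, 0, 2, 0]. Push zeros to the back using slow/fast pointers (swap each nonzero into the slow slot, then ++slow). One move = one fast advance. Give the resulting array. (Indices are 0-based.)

(s=0,f=0) a[fast]=0 → fast++
(s=0,f=1) a[fast]=5≠0 swap→a[0]=5 → slow++,fast++
(s=1,f=2) a[fast]=0 → fast++
(s=1,f=3) a[fast]=0 → fast++
(s=1,f=4) a[fast]=0 → fast++
(s=1,f=5) a[fast]=0 → fast++
(s=1,f=6) a[fast]=2≠0 swap→a[1]=2 → slow++,fast++
(s=2,f=7) a[fast]=0 → fast++

[5, 2, 0, 0, 0, 0, 0, 0]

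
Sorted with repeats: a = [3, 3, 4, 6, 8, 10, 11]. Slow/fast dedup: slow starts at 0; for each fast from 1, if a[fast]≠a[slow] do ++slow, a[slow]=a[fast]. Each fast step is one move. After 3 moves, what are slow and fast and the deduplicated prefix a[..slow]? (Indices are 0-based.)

slow=2, fast=4, prefix=[3, 4, 6]

(s=0,f=1) a[fast]=3=a[slow] dup → fast++
(s=0,f=2) a[fast]=4≠a[slow]=3 write a[1]=4 → slow++,fast++
(s=1,f=3) a[fast]=6≠a[slow]=4 write a[2]=6 → slow++,fast++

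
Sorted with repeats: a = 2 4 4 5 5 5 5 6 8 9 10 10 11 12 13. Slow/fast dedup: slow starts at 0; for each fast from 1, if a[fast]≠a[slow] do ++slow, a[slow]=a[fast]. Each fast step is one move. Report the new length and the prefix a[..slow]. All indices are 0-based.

(s=0,f=1) a[fast]=4≠a[slow]=2 write a[1]=4 → slow++,fast++
(s=1,f=2) a[fast]=4=a[slow] dup → fast++
(s=1,f=3) a[fast]=5≠a[slow]=4 write a[2]=5 → slow++,fast++
(s=2,f=4) a[fast]=5=a[slow] dup → fast++
(s=2,f=5) a[fast]=5=a[slow] dup → fast++
(s=2,f=6) a[fast]=5=a[slow] dup → fast++
(s=2,f=7) a[fast]=6≠a[slow]=5 write a[3]=6 → slow++,fast++
(s=3,f=8) a[fast]=8≠a[slow]=6 write a[4]=8 → slow++,fast++
(s=4,f=9) a[fast]=9≠a[slow]=8 write a[5]=9 → slow++,fast++
(s=5,f=10) a[fast]=10≠a[slow]=9 write a[6]=10 → slow++,fast++
(s=6,f=11) a[fast]=10=a[slow] dup → fast++
(s=6,f=12) a[fast]=11≠a[slow]=10 write a[7]=11 → slow++,fast++
(s=7,f=13) a[fast]=12≠a[slow]=11 write a[8]=12 → slow++,fast++
(s=8,f=14) a[fast]=13≠a[slow]=12 write a[9]=13 → slow++,fast++

length 10; prefix = [2, 4, 5, 6, 8, 9, 10, 11, 12, 13]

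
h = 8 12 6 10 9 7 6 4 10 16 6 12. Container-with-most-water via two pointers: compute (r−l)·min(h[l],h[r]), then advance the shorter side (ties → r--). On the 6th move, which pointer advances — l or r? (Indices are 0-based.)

l=0 r=11: min(8,12)*11=88 best=88 *, l++
l=1 r=11: min(12,12)*10=120 best=120 *, r--
l=1 r=10: min(12,6)*9=54 best=120, r--
l=1 r=9: min(12,16)*8=96 best=120, l++
l=2 r=9: min(6,16)*7=42 best=120, l++
l=3 r=9: min(10,16)*6=60 best=120, l++

l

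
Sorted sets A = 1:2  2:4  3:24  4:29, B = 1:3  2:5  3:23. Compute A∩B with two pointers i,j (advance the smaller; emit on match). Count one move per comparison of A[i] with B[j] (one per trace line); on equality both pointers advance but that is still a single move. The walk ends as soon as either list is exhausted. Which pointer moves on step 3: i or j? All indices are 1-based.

i

i=1 j=1: 2<3, i++
i=2 j=1: 4>3, j++
i=2 j=2: 4<5, i++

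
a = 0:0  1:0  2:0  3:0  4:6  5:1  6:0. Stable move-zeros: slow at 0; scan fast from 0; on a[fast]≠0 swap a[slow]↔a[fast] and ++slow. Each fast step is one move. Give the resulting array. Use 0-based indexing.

[6, 1, 0, 0, 0, 0, 0]

(s=0,f=0) a[fast]=0 → fast++
(s=0,f=1) a[fast]=0 → fast++
(s=0,f=2) a[fast]=0 → fast++
(s=0,f=3) a[fast]=0 → fast++
(s=0,f=4) a[fast]=6≠0 swap→a[0]=6 → slow++,fast++
(s=1,f=5) a[fast]=1≠0 swap→a[1]=1 → slow++,fast++
(s=2,f=6) a[fast]=0 → fast++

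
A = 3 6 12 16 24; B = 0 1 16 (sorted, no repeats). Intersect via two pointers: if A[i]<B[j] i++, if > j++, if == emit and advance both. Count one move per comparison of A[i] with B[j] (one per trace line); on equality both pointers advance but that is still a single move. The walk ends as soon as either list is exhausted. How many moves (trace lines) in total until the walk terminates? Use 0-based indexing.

[i=0,j=0] 3>0 → j++
[i=0,j=1] 3>1 → j++
[i=0,j=2] 3<16 → i++
[i=1,j=2] 6<16 → i++
[i=2,j=2] 12<16 → i++
[i=3,j=2] 16==16 emit → i++,j++

6 moves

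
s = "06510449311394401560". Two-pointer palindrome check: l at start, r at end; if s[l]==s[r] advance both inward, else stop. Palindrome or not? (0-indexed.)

[0,19] '0'=='0' → l++,r--
[1,18] '6'=='6' → l++,r--
[2,17] '5'=='5' → l++,r--
[3,16] '1'=='1' → l++,r--
[4,15] '0'=='0' → l++,r--
[5,14] '4'=='4' → l++,r--
[6,13] '4'=='4' → l++,r--
[7,12] '9'=='9' → l++,r--
[8,11] '3'=='3' → l++,r--
[9,10] '1'=='1' → l++,r--

palindrome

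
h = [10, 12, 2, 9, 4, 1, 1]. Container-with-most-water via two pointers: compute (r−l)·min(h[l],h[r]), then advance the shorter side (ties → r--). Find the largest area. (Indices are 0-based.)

l=0 r=6: min(10,1)*6=6 best=6 *, r--
l=0 r=5: min(10,1)*5=5 best=6, r--
l=0 r=4: min(10,4)*4=16 best=16 *, r--
l=0 r=3: min(10,9)*3=27 best=27 *, r--
l=0 r=2: min(10,2)*2=4 best=27, r--
l=0 r=1: min(10,12)*1=10 best=27, l++

max area = 27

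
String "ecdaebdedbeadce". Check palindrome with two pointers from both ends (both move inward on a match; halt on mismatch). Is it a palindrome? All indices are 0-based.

[0,14] 'e'=='e' → l++,r--
[1,13] 'c'=='c' → l++,r--
[2,12] 'd'=='d' → l++,r--
[3,11] 'a'=='a' → l++,r--
[4,10] 'e'=='e' → l++,r--
[5,9] 'b'=='b' → l++,r--
[6,8] 'd'=='d' → l++,r--

palindrome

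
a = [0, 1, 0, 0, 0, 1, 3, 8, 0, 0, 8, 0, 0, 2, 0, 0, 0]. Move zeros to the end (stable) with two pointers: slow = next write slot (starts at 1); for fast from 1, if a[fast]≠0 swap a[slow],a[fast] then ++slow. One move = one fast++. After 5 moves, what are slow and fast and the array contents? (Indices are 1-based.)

slow=1 fast=1: a[fast]=0, fast++
slow=1 fast=2: a[fast]=1≠0 swap→a[1]=1, slow++,fast++
slow=2 fast=3: a[fast]=0, fast++
slow=2 fast=4: a[fast]=0, fast++
slow=2 fast=5: a[fast]=0, fast++

slow=2, fast=6, a=[1, 0, 0, 0, 0, 1, 3, 8, 0, 0, 8, 0, 0, 2, 0, 0, 0]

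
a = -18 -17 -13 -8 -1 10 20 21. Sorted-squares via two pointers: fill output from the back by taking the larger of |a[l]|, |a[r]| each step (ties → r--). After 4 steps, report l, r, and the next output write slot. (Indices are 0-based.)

l=2, r=5, next write slot=3

l=0 r=7: |-18|<=|21| out[7]=441, r--
l=0 r=6: |-18|<=|20| out[6]=400, r--
l=0 r=5: |-18|>|10| out[5]=324, l++
l=1 r=5: |-17|>|10| out[4]=289, l++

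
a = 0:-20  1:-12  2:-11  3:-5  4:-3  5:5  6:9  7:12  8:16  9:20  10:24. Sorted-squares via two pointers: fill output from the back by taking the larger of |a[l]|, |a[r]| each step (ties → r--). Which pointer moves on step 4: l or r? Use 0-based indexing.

r

l=0 r=10: |-20|<=|24| out[10]=576, r--
l=0 r=9: |-20|<=|20| out[9]=400, r--
l=0 r=8: |-20|>|16| out[8]=400, l++
l=1 r=8: |-12|<=|16| out[7]=256, r--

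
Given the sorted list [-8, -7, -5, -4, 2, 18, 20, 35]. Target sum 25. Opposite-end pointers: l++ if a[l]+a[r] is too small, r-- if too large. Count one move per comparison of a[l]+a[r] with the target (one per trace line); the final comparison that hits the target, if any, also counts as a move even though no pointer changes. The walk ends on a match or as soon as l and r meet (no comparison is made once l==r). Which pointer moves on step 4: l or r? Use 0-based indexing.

l=0 r=7: -8+35=27 >25, r--
l=0 r=6: -8+20=12 <25, l++
l=1 r=6: -7+20=13 <25, l++
l=2 r=6: -5+20=15 <25, l++

l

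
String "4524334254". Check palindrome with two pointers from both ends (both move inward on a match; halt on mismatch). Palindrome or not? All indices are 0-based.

palindrome

l=0 r=9: '4'=='4', l++,r--
l=1 r=8: '5'=='5', l++,r--
l=2 r=7: '2'=='2', l++,r--
l=3 r=6: '4'=='4', l++,r--
l=4 r=5: '3'=='3', l++,r--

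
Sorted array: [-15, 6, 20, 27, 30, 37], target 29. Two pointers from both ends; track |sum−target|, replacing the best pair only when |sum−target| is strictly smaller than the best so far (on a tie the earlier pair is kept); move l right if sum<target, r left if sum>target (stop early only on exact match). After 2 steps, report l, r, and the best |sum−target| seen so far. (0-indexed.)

l=1, r=4, best |Δ|=7

l=0 r=5: -15+37=22 d=7 *, l++
l=1 r=5: 6+37=43 d=14, r--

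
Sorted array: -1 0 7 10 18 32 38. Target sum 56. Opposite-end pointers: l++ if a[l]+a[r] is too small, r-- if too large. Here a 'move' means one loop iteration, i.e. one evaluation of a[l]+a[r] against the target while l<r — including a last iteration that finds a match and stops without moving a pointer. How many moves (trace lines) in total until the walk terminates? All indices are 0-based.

[0,6] -1+38=37 <56 → l++
[1,6] 0+38=38 <56 → l++
[2,6] 7+38=45 <56 → l++
[3,6] 10+38=48 <56 → l++
[4,6] 18+38=56 → found

5 moves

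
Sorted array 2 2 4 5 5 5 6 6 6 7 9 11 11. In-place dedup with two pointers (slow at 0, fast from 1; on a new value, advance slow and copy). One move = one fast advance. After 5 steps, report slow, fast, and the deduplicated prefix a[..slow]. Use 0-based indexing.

slow=2, fast=6, prefix=[2, 4, 5]

slow=0 fast=1: a[fast]=2=a[slow] dup, fast++
slow=0 fast=2: a[fast]=4≠a[slow]=2 write a[1]=4, slow++,fast++
slow=1 fast=3: a[fast]=5≠a[slow]=4 write a[2]=5, slow++,fast++
slow=2 fast=4: a[fast]=5=a[slow] dup, fast++
slow=2 fast=5: a[fast]=5=a[slow] dup, fast++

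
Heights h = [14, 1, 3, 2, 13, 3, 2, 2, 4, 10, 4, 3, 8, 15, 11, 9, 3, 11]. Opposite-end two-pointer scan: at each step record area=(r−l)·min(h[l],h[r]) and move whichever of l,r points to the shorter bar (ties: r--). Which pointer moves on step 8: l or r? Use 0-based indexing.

l=0 r=17: min(14,11)*17=187 best=187 *, r--
l=0 r=16: min(14,3)*16=48 best=187, r--
l=0 r=15: min(14,9)*15=135 best=187, r--
l=0 r=14: min(14,11)*14=154 best=187, r--
l=0 r=13: min(14,15)*13=182 best=187, l++
l=1 r=13: min(1,15)*12=12 best=187, l++
l=2 r=13: min(3,15)*11=33 best=187, l++
l=3 r=13: min(2,15)*10=20 best=187, l++

l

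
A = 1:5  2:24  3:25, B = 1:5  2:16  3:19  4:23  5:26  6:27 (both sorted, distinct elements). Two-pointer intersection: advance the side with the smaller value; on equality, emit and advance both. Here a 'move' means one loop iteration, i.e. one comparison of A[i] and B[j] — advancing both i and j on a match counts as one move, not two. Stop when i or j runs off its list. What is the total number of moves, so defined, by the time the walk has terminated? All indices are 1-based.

6 moves

i=1 j=1: 5==5 emit, i++,j++
i=2 j=2: 24>16, j++
i=2 j=3: 24>19, j++
i=2 j=4: 24>23, j++
i=2 j=5: 24<26, i++
i=3 j=5: 25<26, i++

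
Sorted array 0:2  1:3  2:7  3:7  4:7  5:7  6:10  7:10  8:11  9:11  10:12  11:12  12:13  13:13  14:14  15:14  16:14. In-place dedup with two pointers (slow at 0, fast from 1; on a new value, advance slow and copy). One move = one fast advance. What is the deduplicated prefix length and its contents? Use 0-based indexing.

length 8; prefix = [2, 3, 7, 10, 11, 12, 13, 14]

slow=0 fast=1: a[fast]=3≠a[slow]=2 write a[1]=3, slow++,fast++
slow=1 fast=2: a[fast]=7≠a[slow]=3 write a[2]=7, slow++,fast++
slow=2 fast=3: a[fast]=7=a[slow] dup, fast++
slow=2 fast=4: a[fast]=7=a[slow] dup, fast++
slow=2 fast=5: a[fast]=7=a[slow] dup, fast++
slow=2 fast=6: a[fast]=10≠a[slow]=7 write a[3]=10, slow++,fast++
slow=3 fast=7: a[fast]=10=a[slow] dup, fast++
slow=3 fast=8: a[fast]=11≠a[slow]=10 write a[4]=11, slow++,fast++
slow=4 fast=9: a[fast]=11=a[slow] dup, fast++
slow=4 fast=10: a[fast]=12≠a[slow]=11 write a[5]=12, slow++,fast++
slow=5 fast=11: a[fast]=12=a[slow] dup, fast++
slow=5 fast=12: a[fast]=13≠a[slow]=12 write a[6]=13, slow++,fast++
slow=6 fast=13: a[fast]=13=a[slow] dup, fast++
slow=6 fast=14: a[fast]=14≠a[slow]=13 write a[7]=14, slow++,fast++
slow=7 fast=15: a[fast]=14=a[slow] dup, fast++
slow=7 fast=16: a[fast]=14=a[slow] dup, fast++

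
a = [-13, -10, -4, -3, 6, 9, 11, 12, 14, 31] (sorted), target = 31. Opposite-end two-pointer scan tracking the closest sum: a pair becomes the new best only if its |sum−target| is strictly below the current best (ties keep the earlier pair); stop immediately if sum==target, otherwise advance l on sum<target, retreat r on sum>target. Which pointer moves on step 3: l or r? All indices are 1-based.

l

[1,10] -13+31=18 d=13 * → l++
[2,10] -10+31=21 d=10 * → l++
[3,10] -4+31=27 d=4 * → l++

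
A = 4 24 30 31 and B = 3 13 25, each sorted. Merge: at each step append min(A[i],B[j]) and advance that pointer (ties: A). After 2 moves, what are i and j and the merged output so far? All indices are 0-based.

i=0 j=0: A[i]=4>B[j]=3 take 3, j++
i=0 j=1: A[i]=4<=B[j]=13 take 4, i++

i=1, j=1, merged so far=[3, 4]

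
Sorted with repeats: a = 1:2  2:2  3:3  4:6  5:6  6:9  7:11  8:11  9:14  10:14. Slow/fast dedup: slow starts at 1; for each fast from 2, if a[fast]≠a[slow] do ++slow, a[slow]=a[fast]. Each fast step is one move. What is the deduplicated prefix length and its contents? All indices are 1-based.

length 6; prefix = [2, 3, 6, 9, 11, 14]

slow=1 fast=2: a[fast]=2=a[slow] dup, fast++
slow=1 fast=3: a[fast]=3≠a[slow]=2 write a[2]=3, slow++,fast++
slow=2 fast=4: a[fast]=6≠a[slow]=3 write a[3]=6, slow++,fast++
slow=3 fast=5: a[fast]=6=a[slow] dup, fast++
slow=3 fast=6: a[fast]=9≠a[slow]=6 write a[4]=9, slow++,fast++
slow=4 fast=7: a[fast]=11≠a[slow]=9 write a[5]=11, slow++,fast++
slow=5 fast=8: a[fast]=11=a[slow] dup, fast++
slow=5 fast=9: a[fast]=14≠a[slow]=11 write a[6]=14, slow++,fast++
slow=6 fast=10: a[fast]=14=a[slow] dup, fast++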